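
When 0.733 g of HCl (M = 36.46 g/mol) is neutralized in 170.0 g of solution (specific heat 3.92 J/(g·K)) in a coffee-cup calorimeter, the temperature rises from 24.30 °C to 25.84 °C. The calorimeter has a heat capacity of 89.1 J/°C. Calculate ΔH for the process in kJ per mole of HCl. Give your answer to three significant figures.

|ΔT| = |25.84 − 24.30| = 1.54 °C
|q_surr| = (170.0 × 3.92 + 89.1) × 1.54 = 755.5 × 1.54 = 1163 J
n(HCl) = 0.733 / 36.46 = 0.02010 mol
Temperature rose, so q_rxn = −|q_surr| = -1.163 kJ
ΔH = q_rxn / n = -57.86 kJ/mol

ΔH = -57.9 kJ/mol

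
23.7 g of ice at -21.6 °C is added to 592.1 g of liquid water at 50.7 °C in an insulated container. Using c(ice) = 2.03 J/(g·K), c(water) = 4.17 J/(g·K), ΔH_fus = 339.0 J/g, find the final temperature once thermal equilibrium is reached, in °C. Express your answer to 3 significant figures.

Heat to bring ice to 0 °C and melt it: q₁ = 23.7×2.03×21.6 + 23.7×339.0 = 9073.5 J
Heat the water can supply cooling to 0 °C: 592.1×4.17×50.7 = 125181 J > q₁, so all ice melts.
Energy balance: 592.1×4.17×(50.7 − T) = 9073.5 + 23.7×4.17×(T − 0)
2469.057(50.7 − T) = 9073.5 + 98.829 T
125181 − 9073.5 = 2567.886 T
T = 116107.5 / 2567.886 = 45.22 °C

T_f = 45.2 °C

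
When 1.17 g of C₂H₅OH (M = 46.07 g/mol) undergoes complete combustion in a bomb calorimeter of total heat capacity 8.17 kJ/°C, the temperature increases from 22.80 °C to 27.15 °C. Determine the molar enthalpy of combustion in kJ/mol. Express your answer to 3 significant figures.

ΔH = -1400 kJ/mol

ΔT = 27.15 − 22.80 = 4.35 °C
q_cal = C_cal × ΔT = 8.17 × 4.35 = 35.5395 kJ
n = 1.17 / 46.07 = 0.02540 mol
q_rxn = −q_cal = -35.5395 kJ
ΔH = -35.5395 / 0.02540 = -1399 kJ/mol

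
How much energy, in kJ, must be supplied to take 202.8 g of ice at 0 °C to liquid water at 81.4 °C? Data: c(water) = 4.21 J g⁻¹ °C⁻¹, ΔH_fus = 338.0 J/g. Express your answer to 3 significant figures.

q = 138 kJ

q1 (melt at 0 °C): 202.8 × 338.0 = 68546 J
q2 (heat water 0.0→81.4 °C): 202.8 × 4.21 × 81.4 = 69498 J
Total: 68546 + 69498 = 138044 J = 138 kJ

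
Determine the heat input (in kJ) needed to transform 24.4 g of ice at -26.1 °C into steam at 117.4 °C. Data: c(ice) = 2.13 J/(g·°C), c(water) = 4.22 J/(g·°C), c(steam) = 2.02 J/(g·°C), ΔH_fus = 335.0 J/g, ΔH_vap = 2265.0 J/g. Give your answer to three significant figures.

q1 (heat ice -26.1→0.0 °C): 24.4 × 2.13 × 26.1 = 1356 J
q2 (melt at 0 °C): 24.4 × 335.0 = 8174 J
q3 (heat water 0.0→100.0 °C): 24.4 × 4.22 × 100.0 = 10297 J
q4 (vaporize at 100 °C): 24.4 × 2265.0 = 55266 J
q5 (heat steam 100.0→117.4 °C): 24.4 × 2.02 × 17.4 = 858 J
Total: 1356 + 8174 + 10297 + 55266 + 858 = 75951 J = 76.0 kJ

q = 76.0 kJ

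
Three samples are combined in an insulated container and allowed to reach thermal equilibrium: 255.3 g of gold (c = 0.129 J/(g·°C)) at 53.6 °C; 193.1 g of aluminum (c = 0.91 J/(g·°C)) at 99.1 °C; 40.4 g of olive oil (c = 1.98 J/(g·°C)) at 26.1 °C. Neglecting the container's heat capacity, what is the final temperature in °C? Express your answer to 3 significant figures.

Σ mᵢcᵢ(T − Tᵢ) = 0  ⇒  T = Σ mᵢcᵢTᵢ / Σ mᵢcᵢ
Σ mᵢcᵢ = 255.3×0.129 + 193.1×0.91 + 40.4×1.98 = 288.6467
Σ mᵢcᵢTᵢ = 32.9337×53.6 + 175.721×99.1 + 79.992×26.1 = 21267
T = 21267 / 288.6467 = 73.68 °C

T_f = 73.7 °C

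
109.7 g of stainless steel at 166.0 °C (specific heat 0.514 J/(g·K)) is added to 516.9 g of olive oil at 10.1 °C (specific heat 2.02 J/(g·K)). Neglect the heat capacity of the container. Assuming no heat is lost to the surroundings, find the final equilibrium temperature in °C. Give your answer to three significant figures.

Heat lost by stainless steel = heat gained by olive oil.
(109.7)(0.514)(166.0 − T) = (516.9)(2.02)(T − 10.1)
56.3858 (166.0 − T) = 1044.138 (T − 10.1)
9360.0 − 56.3858 T = 1044.138 T − 10546
19906.0 = 1100.5238 T
T = 18.09 °C

T_f = 18.1 °C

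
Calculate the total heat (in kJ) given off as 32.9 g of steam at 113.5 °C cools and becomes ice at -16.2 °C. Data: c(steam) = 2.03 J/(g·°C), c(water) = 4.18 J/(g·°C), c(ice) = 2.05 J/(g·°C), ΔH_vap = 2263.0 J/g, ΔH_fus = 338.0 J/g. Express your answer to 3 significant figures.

q1 (cool steam 113.5→100 °C): 32.9 × 2.03 × 13.5 = 902 J
q2 (condense at 100 °C): 32.9 × 2263.0 = 74453 J
q3 (cool water 100→0 °C): 32.9 × 4.18 × 100.0 = 13752 J
q4 (freeze at 0 °C): 32.9 × 338.0 = 11120 J
q5 (cool ice 0→-16.2 °C): 32.9 × 2.05 × 16.2 = 1093 J
Total: 902 + 74453 + 13752 + 11120 + 1093 = 101320 J = 101 kJ

q = 101 kJ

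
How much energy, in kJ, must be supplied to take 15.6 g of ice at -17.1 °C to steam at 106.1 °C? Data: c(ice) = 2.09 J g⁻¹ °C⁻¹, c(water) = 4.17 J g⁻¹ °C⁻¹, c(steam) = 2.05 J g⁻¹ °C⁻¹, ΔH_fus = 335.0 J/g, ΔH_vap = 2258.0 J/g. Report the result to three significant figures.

q1 (heat ice -17.1→0.0 °C): 15.6 × 2.09 × 17.1 = 558 J
q2 (melt at 0 °C): 15.6 × 335.0 = 5226 J
q3 (heat water 0.0→100.0 °C): 15.6 × 4.17 × 100.0 = 6505 J
q4 (vaporize at 100 °C): 15.6 × 2258.0 = 35225 J
q5 (heat steam 100.0→106.1 °C): 15.6 × 2.05 × 6.1 = 195 J
Total: 558 + 5226 + 6505 + 35225 + 195 = 47709 J = 47.7 kJ

q = 47.7 kJ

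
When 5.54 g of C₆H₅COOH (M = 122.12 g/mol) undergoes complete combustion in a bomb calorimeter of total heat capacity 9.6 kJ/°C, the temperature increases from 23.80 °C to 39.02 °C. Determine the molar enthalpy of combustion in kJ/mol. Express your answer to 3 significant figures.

ΔH = -3220 kJ/mol

ΔT = 39.02 − 23.80 = 15.22 °C
q_cal = C_cal × ΔT = 9.6 × 15.22 = 146.112 kJ
n = 5.54 / 122.12 = 0.04537 mol
q_rxn = −q_cal = -146.112 kJ
ΔH = -146.112 / 0.04537 = -3220 kJ/mol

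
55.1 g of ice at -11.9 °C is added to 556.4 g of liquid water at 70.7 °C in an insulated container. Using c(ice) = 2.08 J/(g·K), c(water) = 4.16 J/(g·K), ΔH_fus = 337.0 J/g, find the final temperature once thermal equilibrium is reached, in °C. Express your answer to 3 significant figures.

T_f = 56.5 °C

Heat to bring ice to 0 °C and melt it: q₁ = 55.1×2.08×11.9 + 55.1×337.0 = 19933 J
Heat the water can supply cooling to 0 °C: 556.4×4.16×70.7 = 163644 J > q₁, so all ice melts.
Energy balance: 556.4×4.16×(70.7 − T) = 19933 + 55.1×4.16×(T − 0)
2314.624(70.7 − T) = 19933 + 229.216 T
163644 − 19933 = 2543.840 T
T = 143711 / 2543.840 = 56.49 °C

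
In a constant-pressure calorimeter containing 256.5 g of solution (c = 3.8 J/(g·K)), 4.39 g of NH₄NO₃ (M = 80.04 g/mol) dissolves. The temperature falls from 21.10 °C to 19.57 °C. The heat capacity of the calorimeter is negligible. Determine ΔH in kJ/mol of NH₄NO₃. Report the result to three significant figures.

ΔH = 27.2 kJ/mol

|ΔT| = |19.57 − 21.10| = 1.53 °C
|q_surr| = (256.5 × 3.8) × 1.53 = 974.7 × 1.53 = 1491 J
n(NH₄NO₃) = 4.39 / 80.04 = 0.05485 mol
Temperature fell, so q_rxn = +|q_surr| = 1.491 kJ
ΔH = q_rxn / n = 27.18 kJ/mol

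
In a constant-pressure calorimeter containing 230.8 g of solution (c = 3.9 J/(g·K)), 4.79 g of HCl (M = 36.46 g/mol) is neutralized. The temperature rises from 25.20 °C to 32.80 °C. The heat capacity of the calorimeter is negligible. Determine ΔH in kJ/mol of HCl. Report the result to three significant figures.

ΔH = -52.1 kJ/mol

|ΔT| = |32.80 − 25.20| = 7.60 °C
|q_surr| = (230.8 × 3.9) × 7.60 = 900.12 × 7.60 = 6841 J
n(HCl) = 4.79 / 36.46 = 0.1314 mol
Temperature rose, so q_rxn = −|q_surr| = -6.841 kJ
ΔH = q_rxn / n = -52.06 kJ/mol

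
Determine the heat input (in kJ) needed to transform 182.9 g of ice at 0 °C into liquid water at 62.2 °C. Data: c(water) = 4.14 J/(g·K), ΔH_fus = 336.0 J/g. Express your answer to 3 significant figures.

q1 (melt at 0 °C): 182.9 × 336.0 = 61454 J
q2 (heat water 0.0→62.2 °C): 182.9 × 4.14 × 62.2 = 47098 J
Total: 61454 + 47098 = 108552 J = 109 kJ

q = 109 kJ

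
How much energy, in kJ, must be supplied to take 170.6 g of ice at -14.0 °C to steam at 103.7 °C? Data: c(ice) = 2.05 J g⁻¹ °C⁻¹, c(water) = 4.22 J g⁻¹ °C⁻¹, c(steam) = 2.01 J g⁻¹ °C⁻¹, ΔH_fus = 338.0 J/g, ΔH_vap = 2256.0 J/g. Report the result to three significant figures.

q = 521 kJ

q1 (heat ice -14.0→0.0 °C): 170.6 × 2.05 × 14.0 = 4896 J
q2 (melt at 0 °C): 170.6 × 338.0 = 57663 J
q3 (heat water 0.0→100.0 °C): 170.6 × 4.22 × 100.0 = 71993 J
q4 (vaporize at 100 °C): 170.6 × 2256.0 = 384874 J
q5 (heat steam 100.0→103.7 °C): 170.6 × 2.01 × 3.7 = 1269 J
Total: 4896 + 57663 + 71993 + 384874 + 1269 = 520695 J = 521 kJ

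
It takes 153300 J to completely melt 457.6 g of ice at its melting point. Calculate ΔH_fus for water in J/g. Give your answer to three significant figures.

ΔH_fus = 335 J/g

ΔH_fus = q / m = 153300 / 457.6 = 335 J/g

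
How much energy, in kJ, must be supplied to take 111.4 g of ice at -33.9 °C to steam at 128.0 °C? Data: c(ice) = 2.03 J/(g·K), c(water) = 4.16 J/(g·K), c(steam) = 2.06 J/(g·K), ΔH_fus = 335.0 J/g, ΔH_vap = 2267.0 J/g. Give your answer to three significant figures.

q = 350 kJ

q1 (heat ice -33.9→0.0 °C): 111.4 × 2.03 × 33.9 = 7666 J
q2 (melt at 0 °C): 111.4 × 335.0 = 37319 J
q3 (heat water 0.0→100.0 °C): 111.4 × 4.16 × 100.0 = 46342 J
q4 (vaporize at 100 °C): 111.4 × 2267.0 = 252544 J
q5 (heat steam 100.0→128.0 °C): 111.4 × 2.06 × 28.0 = 6426 J
Total: 7666 + 37319 + 46342 + 252544 + 6426 = 350297 J = 350 kJ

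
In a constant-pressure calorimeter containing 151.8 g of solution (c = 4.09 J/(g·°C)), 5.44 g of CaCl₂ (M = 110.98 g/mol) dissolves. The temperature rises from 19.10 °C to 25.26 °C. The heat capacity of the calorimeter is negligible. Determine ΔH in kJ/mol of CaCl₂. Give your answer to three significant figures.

|ΔT| = |25.26 − 19.10| = 6.16 °C
|q_surr| = (151.8 × 4.09) × 6.16 = 620.862 × 6.16 = 3825 J
n(CaCl₂) = 5.44 / 110.98 = 0.04902 mol
Temperature rose, so q_rxn = −|q_surr| = -3.825 kJ
ΔH = q_rxn / n = -78.03 kJ/mol

ΔH = -78.0 kJ/mol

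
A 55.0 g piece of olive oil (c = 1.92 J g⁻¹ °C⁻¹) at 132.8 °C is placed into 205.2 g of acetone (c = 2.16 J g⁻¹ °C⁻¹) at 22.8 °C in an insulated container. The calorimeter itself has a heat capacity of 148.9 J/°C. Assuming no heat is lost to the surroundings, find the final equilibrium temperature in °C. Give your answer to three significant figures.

T_f = 39.4 °C

Heat lost by olive oil = heat gained by acetone + calorimeter.
(55.0)(1.92)(132.8 − T) = [(205.2)(2.16) + 148.9](T − 22.8)
105.6 (132.8 − T) = 592.132 (T − 22.8)
14024 − 105.6 T = 592.132 T − 13501
27525 = 697.732 T
T = 39.449 °C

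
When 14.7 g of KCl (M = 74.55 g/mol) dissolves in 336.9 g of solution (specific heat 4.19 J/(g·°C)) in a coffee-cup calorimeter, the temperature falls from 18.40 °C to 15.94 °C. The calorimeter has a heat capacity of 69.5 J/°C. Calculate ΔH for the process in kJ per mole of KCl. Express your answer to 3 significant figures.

ΔH = 18.5 kJ/mol

|ΔT| = |15.94 − 18.40| = 2.46 °C
|q_surr| = (336.9 × 4.19 + 69.5) × 2.46 = 1481.111 × 2.46 = 3644 J
n(KCl) = 14.7 / 74.55 = 0.1972 mol
Temperature fell, so q_rxn = +|q_surr| = 3.644 kJ
ΔH = q_rxn / n = 18.48 kJ/mol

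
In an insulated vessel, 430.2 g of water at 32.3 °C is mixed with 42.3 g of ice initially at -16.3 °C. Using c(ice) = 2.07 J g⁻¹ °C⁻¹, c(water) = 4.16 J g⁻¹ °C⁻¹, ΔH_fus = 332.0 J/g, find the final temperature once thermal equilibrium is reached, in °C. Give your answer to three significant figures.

T_f = 21.5 °C

Heat to bring ice to 0 °C and melt it: q₁ = 42.3×2.07×16.3 + 42.3×332.0 = 15471 J
Heat the water can supply cooling to 0 °C: 430.2×4.16×32.3 = 57805.1 J > q₁, so all ice melts.
Energy balance: 430.2×4.16×(32.3 − T) = 15471 + 42.3×4.16×(T − 0)
1789.632(32.3 − T) = 15471 + 175.968 T
57805.1 − 15471 = 1965.600 T
T = 42334.1 / 1965.600 = 21.54 °C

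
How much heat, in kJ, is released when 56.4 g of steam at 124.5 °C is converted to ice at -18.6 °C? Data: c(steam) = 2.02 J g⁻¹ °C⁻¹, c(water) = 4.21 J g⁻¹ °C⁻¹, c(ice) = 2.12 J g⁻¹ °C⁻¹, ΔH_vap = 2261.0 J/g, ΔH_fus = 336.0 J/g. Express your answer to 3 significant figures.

q = 175 kJ

q1 (cool steam 124.5→100 °C): 56.4 × 2.02 × 24.5 = 2791 J
q2 (condense at 100 °C): 56.4 × 2261.0 = 127520 J
q3 (cool water 100→0 °C): 56.4 × 4.21 × 100.0 = 23744 J
q4 (freeze at 0 °C): 56.4 × 336.0 = 18950 J
q5 (cool ice 0→-18.6 °C): 56.4 × 2.12 × 18.6 = 2224 J
Total: 2791 + 127520 + 23744 + 18950 + 2224 = 175229 J = 175 kJ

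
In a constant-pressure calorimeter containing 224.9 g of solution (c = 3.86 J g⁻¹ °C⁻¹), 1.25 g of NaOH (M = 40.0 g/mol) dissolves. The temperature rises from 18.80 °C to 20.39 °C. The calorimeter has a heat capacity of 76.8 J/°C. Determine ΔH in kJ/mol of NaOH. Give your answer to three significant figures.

|ΔT| = |20.39 − 18.80| = 1.59 °C
|q_surr| = (224.9 × 3.86 + 76.8) × 1.59 = 944.914 × 1.59 = 1502 J
n(NaOH) = 1.25 / 40.0 = 0.03125 mol
Temperature rose, so q_rxn = −|q_surr| = -1.502 kJ
ΔH = q_rxn / n = -48.06 kJ/mol

ΔH = -48.1 kJ/mol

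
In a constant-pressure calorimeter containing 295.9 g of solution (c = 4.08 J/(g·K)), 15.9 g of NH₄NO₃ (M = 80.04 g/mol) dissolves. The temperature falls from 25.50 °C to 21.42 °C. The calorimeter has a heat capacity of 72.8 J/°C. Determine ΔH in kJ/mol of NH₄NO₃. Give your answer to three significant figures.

|ΔT| = |21.42 − 25.50| = 4.08 °C
|q_surr| = (295.9 × 4.08 + 72.8) × 4.08 = 1280.072 × 4.08 = 5223 J
n(NH₄NO₃) = 15.9 / 80.04 = 0.1987 mol
Temperature fell, so q_rxn = +|q_surr| = 5.223 kJ
ΔH = q_rxn / n = 26.29 kJ/mol

ΔH = 26.3 kJ/mol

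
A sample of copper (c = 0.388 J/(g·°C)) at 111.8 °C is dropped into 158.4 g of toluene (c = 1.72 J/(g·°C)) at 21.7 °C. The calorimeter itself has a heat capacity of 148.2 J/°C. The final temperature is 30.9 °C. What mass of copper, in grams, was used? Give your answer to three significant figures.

m = 123 g

q_gained = (158.4 × 1.72 + 148.2) × (30.9 − 21.7) = 3870 J
q_lost = m × 0.388 × (111.8 − 30.9) = 31.3892 m
m = 3870 / 31.3892 = 123 g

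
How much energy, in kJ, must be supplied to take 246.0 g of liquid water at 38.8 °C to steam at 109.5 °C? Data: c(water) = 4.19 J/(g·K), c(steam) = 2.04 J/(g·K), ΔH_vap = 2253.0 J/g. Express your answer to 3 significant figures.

q = 622 kJ

q1 (heat water 38.8→100.0 °C): 246.0 × 4.19 × 61.2 = 63081 J
q2 (vaporize at 100 °C): 246.0 × 2253.0 = 554238 J
q3 (heat steam 100.0→109.5 °C): 246.0 × 2.04 × 9.5 = 4767 J
Total: 63081 + 554238 + 4767 = 622086 J = 622 kJ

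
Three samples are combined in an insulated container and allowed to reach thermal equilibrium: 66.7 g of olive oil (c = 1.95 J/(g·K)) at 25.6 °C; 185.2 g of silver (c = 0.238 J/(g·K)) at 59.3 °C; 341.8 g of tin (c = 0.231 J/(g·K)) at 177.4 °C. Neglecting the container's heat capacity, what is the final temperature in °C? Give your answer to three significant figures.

T_f = 78.8 °C

Σ mᵢcᵢ(T − Tᵢ) = 0  ⇒  T = Σ mᵢcᵢTᵢ / Σ mᵢcᵢ
Σ mᵢcᵢ = 66.7×1.95 + 185.2×0.238 + 341.8×0.231 = 253.0984
Σ mᵢcᵢTᵢ = 130.065×25.6 + 44.0776×59.3 + 78.9558×177.4 = 19950
T = 19950 / 253.0984 = 78.82 °C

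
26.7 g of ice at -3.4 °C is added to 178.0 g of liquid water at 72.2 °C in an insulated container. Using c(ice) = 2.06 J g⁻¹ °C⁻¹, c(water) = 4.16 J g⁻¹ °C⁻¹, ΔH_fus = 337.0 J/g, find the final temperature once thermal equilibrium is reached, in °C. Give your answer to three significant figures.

Heat to bring ice to 0 °C and melt it: q₁ = 26.7×2.06×3.4 + 26.7×337.0 = 9184.9 J
Heat the water can supply cooling to 0 °C: 178.0×4.16×72.2 = 53462.7 J > q₁, so all ice melts.
Energy balance: 178.0×4.16×(72.2 − T) = 9184.9 + 26.7×4.16×(T − 0)
740.48(72.2 − T) = 9184.9 + 111.072 T
53462.7 − 9184.9 = 851.552 T
T = 44277.8 / 851.552 = 52.00 °C

T_f = 52.0 °C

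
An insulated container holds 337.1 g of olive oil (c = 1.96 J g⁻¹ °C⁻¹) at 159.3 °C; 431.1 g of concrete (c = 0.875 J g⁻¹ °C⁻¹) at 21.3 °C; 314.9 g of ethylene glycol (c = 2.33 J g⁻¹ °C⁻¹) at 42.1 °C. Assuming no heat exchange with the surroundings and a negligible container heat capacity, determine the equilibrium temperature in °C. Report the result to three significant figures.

Σ mᵢcᵢ(T − Tᵢ) = 0  ⇒  T = Σ mᵢcᵢTᵢ / Σ mᵢcᵢ
Σ mᵢcᵢ = 337.1×1.96 + 431.1×0.875 + 314.9×2.33 = 1771.6455
Σ mᵢcᵢTᵢ = 660.716×159.3 + 377.2125×21.3 + 733.717×42.1 = 144180
T = 144180 / 1771.6455 = 81.38 °C

T_f = 81.4 °C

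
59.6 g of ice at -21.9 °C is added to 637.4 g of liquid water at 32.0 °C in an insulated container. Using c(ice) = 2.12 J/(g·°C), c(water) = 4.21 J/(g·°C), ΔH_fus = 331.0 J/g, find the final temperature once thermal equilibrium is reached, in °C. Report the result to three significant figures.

T_f = 21.6 °C

Heat to bring ice to 0 °C and melt it: q₁ = 59.6×2.12×21.9 + 59.6×331.0 = 22495 J
Heat the water can supply cooling to 0 °C: 637.4×4.21×32.0 = 85870.5 J > q₁, so all ice melts.
Energy balance: 637.4×4.21×(32.0 − T) = 22495 + 59.6×4.21×(T − 0)
2683.454(32.0 − T) = 22495 + 250.916 T
85870.5 − 22495 = 2934.370 T
T = 63375.5 / 2934.370 = 21.60 °C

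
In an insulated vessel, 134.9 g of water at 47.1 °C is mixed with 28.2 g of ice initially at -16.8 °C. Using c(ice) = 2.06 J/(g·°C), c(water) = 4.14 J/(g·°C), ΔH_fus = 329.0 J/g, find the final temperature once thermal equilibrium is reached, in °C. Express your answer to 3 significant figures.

Heat to bring ice to 0 °C and melt it: q₁ = 28.2×2.06×16.8 + 28.2×329.0 = 10254 J
Heat the water can supply cooling to 0 °C: 134.9×4.14×47.1 = 26304.7 J > q₁, so all ice melts.
Energy balance: 134.9×4.14×(47.1 − T) = 10254 + 28.2×4.14×(T − 0)
558.486(47.1 − T) = 10254 + 116.748 T
26304.7 − 10254 = 675.234 T
T = 16050.7 / 675.234 = 23.77 °C

T_f = 23.8 °C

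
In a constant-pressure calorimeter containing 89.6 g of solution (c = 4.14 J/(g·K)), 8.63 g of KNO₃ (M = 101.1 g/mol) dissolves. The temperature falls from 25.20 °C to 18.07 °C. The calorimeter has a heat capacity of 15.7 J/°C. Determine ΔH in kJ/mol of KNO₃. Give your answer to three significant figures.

ΔH = 32.3 kJ/mol

|ΔT| = |18.07 − 25.20| = 7.13 °C
|q_surr| = (89.6 × 4.14 + 15.7) × 7.13 = 386.644 × 7.13 = 2757 J
n(KNO₃) = 8.63 / 101.1 = 0.08536 mol
Temperature fell, so q_rxn = +|q_surr| = 2.757 kJ
ΔH = q_rxn / n = 32.30 kJ/mol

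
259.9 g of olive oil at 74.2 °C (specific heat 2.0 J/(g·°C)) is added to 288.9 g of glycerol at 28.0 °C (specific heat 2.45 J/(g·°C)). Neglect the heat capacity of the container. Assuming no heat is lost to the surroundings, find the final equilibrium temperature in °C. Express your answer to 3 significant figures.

T_f = 47.6 °C

Heat lost by olive oil = heat gained by glycerol.
(259.9)(2.0)(74.2 − T) = (288.9)(2.45)(T − 28.0)
519.8 (74.2 − T) = 707.805 (T − 28.0)
38569 − 519.8 T = 707.805 T − 19819
58388 = 1227.605 T
T = 47.56 °C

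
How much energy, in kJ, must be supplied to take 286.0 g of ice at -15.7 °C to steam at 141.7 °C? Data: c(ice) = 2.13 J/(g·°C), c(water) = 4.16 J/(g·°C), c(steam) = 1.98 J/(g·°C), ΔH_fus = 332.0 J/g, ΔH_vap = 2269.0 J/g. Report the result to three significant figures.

q1 (heat ice -15.7→0.0 °C): 286.0 × 2.13 × 15.7 = 9564 J
q2 (melt at 0 °C): 286.0 × 332.0 = 94952 J
q3 (heat water 0.0→100.0 °C): 286.0 × 4.16 × 100.0 = 118976 J
q4 (vaporize at 100 °C): 286.0 × 2269.0 = 648934 J
q5 (heat steam 100.0→141.7 °C): 286.0 × 1.98 × 41.7 = 23614 J
Total: 9564 + 94952 + 118976 + 648934 + 23614 = 896040 J = 896 kJ

q = 896 kJ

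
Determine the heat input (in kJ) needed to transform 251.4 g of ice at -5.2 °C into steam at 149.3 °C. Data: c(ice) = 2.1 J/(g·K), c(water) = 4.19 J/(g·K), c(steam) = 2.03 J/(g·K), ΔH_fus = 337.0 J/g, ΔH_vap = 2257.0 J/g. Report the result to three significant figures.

q1 (heat ice -5.2→0.0 °C): 251.4 × 2.1 × 5.2 = 2745 J
q2 (melt at 0 °C): 251.4 × 337.0 = 84722 J
q3 (heat water 0.0→100.0 °C): 251.4 × 4.19 × 100.0 = 105337 J
q4 (vaporize at 100 °C): 251.4 × 2257.0 = 567410 J
q5 (heat steam 100.0→149.3 °C): 251.4 × 2.03 × 49.3 = 25160 J
Total: 2745 + 84722 + 105337 + 567410 + 25160 = 785374 J = 785 kJ

q = 785 kJ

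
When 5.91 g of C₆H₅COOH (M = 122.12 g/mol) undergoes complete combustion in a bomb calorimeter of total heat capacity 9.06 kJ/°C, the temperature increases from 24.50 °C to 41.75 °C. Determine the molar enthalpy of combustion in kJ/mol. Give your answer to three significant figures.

ΔH = -3230 kJ/mol

ΔT = 41.75 − 24.50 = 17.25 °C
q_cal = C_cal × ΔT = 9.06 × 17.25 = 156.285 kJ
n = 5.91 / 122.12 = 0.04840 mol
q_rxn = −q_cal = -156.285 kJ
ΔH = -156.285 / 0.04840 = -3229 kJ/mol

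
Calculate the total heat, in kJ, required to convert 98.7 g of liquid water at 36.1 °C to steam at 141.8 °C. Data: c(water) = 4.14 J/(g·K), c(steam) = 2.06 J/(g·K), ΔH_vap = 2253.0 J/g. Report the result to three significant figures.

q1 (heat water 36.1→100.0 °C): 98.7 × 4.14 × 63.9 = 26111 J
q2 (vaporize at 100 °C): 98.7 × 2253.0 = 222371 J
q3 (heat steam 100.0→141.8 °C): 98.7 × 2.06 × 41.8 = 8499 J
Total: 26111 + 222371 + 8499 = 256981 J = 257 kJ

q = 257 kJ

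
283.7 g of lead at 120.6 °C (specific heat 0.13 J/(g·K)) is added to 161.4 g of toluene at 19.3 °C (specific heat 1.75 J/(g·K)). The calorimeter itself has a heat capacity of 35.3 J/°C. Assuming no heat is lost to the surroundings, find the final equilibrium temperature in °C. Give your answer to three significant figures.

T_f = 29.8 °C

Heat lost by lead = heat gained by toluene + calorimeter.
(283.7)(0.13)(120.6 − T) = [(161.4)(1.75) + 35.3](T − 19.3)
36.881 (120.6 − T) = 317.75 (T − 19.3)
4447.8 − 36.881 T = 317.75 T − 6132.6
10580.4 = 354.631 T
T = 29.83 °C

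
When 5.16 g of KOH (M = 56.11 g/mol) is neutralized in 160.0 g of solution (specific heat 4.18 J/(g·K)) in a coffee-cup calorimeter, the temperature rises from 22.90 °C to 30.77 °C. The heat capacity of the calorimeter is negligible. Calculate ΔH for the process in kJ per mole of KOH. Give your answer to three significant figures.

|ΔT| = |30.77 − 22.90| = 7.87 °C
|q_surr| = (160.0 × 4.18) × 7.87 = 668.8 × 7.87 = 5263 J
n(KOH) = 5.16 / 56.11 = 0.09196 mol
Temperature rose, so q_rxn = −|q_surr| = -5.263 kJ
ΔH = q_rxn / n = -57.23 kJ/mol

ΔH = -57.2 kJ/mol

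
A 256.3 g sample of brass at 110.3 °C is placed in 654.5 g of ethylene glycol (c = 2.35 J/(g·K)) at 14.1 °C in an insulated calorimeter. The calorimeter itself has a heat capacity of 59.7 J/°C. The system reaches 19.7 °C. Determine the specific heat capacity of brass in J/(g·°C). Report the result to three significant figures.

c = 0.385 J/(g·°C)

q_gained = (654.5 × 2.35 + 59.7) × (19.7 − 14.1) = 8948 J
q_lost = 256.3 × c × (110.3 − 19.7) = 23220.78 c
Set equal: c = 8948 / 23220.78 = 0.385 J/(g·°C)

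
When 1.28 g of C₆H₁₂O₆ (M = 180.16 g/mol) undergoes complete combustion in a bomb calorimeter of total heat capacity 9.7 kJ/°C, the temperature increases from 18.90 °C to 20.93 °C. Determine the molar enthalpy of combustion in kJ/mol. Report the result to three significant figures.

ΔT = 20.93 − 18.90 = 2.03 °C
q_cal = C_cal × ΔT = 9.7 × 2.03 = 19.691 kJ
n = 1.28 / 180.16 = 0.007105 mol
q_rxn = −q_cal = -19.691 kJ
ΔH = -19.691 / 0.007105 = -2771 kJ/mol

ΔH = -2770 kJ/mol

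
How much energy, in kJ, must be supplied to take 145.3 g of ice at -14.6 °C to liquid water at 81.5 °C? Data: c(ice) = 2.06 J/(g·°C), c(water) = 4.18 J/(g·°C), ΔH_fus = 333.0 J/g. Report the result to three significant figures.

q1 (heat ice -14.6→0.0 °C): 145.3 × 2.06 × 14.6 = 4370 J
q2 (melt at 0 °C): 145.3 × 333.0 = 48385 J
q3 (heat water 0.0→81.5 °C): 145.3 × 4.18 × 81.5 = 49499 J
Total: 4370 + 48385 + 49499 = 102254 J = 102 kJ

q = 102 kJ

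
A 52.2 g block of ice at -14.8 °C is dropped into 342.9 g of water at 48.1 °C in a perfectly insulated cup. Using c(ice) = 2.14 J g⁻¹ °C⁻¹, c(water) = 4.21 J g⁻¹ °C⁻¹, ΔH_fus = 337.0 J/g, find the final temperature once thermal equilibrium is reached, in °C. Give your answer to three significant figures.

Heat to bring ice to 0 °C and melt it: q₁ = 52.2×2.14×14.8 + 52.2×337.0 = 19245 J
Heat the water can supply cooling to 0 °C: 342.9×4.21×48.1 = 69437.6 J > q₁, so all ice melts.
Energy balance: 342.9×4.21×(48.1 − T) = 19245 + 52.2×4.21×(T − 0)
1443.609(48.1 − T) = 19245 + 219.762 T
69437.6 − 19245 = 1663.371 T
T = 50192.6 / 1663.371 = 30.18 °C

T_f = 30.2 °C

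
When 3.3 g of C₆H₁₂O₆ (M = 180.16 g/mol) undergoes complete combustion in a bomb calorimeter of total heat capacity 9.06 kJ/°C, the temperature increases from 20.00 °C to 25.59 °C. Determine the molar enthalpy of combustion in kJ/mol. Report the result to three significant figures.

ΔT = 25.59 − 20.00 = 5.59 °C
q_cal = C_cal × ΔT = 9.06 × 5.59 = 50.6454 kJ
n = 3.3 / 180.16 = 0.01832 mol
q_rxn = −q_cal = -50.6454 kJ
ΔH = -50.6454 / 0.01832 = -2764 kJ/mol

ΔH = -2760 kJ/mol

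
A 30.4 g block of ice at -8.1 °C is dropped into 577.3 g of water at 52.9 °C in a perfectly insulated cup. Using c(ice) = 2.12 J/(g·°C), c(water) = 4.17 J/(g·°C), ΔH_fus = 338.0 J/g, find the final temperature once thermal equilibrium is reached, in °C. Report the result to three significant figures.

T_f = 46.0 °C

Heat to bring ice to 0 °C and melt it: q₁ = 30.4×2.12×8.1 + 30.4×338.0 = 10797 J
Heat the water can supply cooling to 0 °C: 577.3×4.17×52.9 = 127348 J > q₁, so all ice melts.
Energy balance: 577.3×4.17×(52.9 − T) = 10797 + 30.4×4.17×(T − 0)
2407.341(52.9 − T) = 10797 + 126.768 T
127348 − 10797 = 2534.109 T
T = 116551 / 2534.109 = 45.99 °C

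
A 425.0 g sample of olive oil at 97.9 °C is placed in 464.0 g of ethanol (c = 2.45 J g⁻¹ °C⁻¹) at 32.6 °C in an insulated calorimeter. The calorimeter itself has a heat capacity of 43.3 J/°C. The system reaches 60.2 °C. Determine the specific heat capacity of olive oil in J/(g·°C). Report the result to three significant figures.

c = 2.03 J/(g·°C)

q_gained = (464.0 × 2.45 + 43.3) × (60.2 − 32.6) = 32570 J
q_lost = 425.0 × c × (97.9 − 60.2) = 16022.5 c
Set equal: c = 32570 / 16022.5 = 2.03 J/(g·°C)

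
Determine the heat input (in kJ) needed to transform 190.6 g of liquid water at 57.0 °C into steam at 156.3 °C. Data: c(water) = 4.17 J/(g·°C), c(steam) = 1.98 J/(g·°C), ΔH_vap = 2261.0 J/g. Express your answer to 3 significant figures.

q1 (heat water 57.0→100.0 °C): 190.6 × 4.17 × 43.0 = 34176 J
q2 (vaporize at 100 °C): 190.6 × 2261.0 = 430947 J
q3 (heat steam 100.0→156.3 °C): 190.6 × 1.98 × 56.3 = 21247 J
Total: 34176 + 430947 + 21247 = 486370 J = 486 kJ

q = 486 kJ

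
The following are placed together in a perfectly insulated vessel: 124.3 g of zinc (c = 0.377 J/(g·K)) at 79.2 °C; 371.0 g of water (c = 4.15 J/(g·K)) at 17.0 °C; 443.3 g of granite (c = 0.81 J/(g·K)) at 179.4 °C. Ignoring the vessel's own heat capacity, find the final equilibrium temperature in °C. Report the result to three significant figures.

Σ mᵢcᵢ(T − Tᵢ) = 0  ⇒  T = Σ mᵢcᵢTᵢ / Σ mᵢcᵢ
Σ mᵢcᵢ = 124.3×0.377 + 371.0×4.15 + 443.3×0.81 = 1945.5841
Σ mᵢcᵢTᵢ = 46.8611×79.2 + 1539.65×17.0 + 359.073×179.4 = 94303
T = 94303 / 1945.5841 = 48.47 °C

T_f = 48.5 °C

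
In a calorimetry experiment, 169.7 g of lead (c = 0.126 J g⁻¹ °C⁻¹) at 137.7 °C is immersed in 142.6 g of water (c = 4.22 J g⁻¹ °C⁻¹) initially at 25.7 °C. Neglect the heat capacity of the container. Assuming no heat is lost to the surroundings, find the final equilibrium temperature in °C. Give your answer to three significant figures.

Heat lost by lead = heat gained by water.
(169.7)(0.126)(137.7 − T) = (142.6)(4.22)(T − 25.7)
21.3822 (137.7 − T) = 601.772 (T − 25.7)
2944.3 − 21.3822 T = 601.772 T − 15466
18410.3 = 623.1542 T
T = 29.54 °C

T_f = 29.5 °C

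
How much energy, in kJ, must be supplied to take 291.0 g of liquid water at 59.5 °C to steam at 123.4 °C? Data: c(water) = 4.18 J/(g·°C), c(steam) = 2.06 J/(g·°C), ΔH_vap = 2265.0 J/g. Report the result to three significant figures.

q = 722 kJ

q1 (heat water 59.5→100.0 °C): 291.0 × 4.18 × 40.5 = 49263 J
q2 (vaporize at 100 °C): 291.0 × 2265.0 = 659115 J
q3 (heat steam 100.0→123.4 °C): 291.0 × 2.06 × 23.4 = 14027 J
Total: 49263 + 659115 + 14027 = 722405 J = 722 kJ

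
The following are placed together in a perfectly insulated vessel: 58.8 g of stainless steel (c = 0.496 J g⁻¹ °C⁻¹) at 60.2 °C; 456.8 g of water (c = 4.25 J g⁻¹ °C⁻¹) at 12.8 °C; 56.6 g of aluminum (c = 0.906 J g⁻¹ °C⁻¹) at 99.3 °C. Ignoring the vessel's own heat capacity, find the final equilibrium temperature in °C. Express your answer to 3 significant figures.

T_f = 15.7 °C

Σ mᵢcᵢ(T − Tᵢ) = 0  ⇒  T = Σ mᵢcᵢTᵢ / Σ mᵢcᵢ
Σ mᵢcᵢ = 58.8×0.496 + 456.8×4.25 + 56.6×0.906 = 2021.8444
Σ mᵢcᵢTᵢ = 29.1648×60.2 + 1941.4×12.8 + 51.2796×99.3 = 31698
T = 31698 / 2021.8444 = 15.68 °C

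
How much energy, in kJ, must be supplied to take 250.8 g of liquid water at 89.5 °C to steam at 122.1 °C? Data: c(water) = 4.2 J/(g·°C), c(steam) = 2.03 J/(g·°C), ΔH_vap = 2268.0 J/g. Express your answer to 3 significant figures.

q = 591 kJ

q1 (heat water 89.5→100.0 °C): 250.8 × 4.2 × 10.5 = 11060 J
q2 (vaporize at 100 °C): 250.8 × 2268.0 = 568814 J
q3 (heat steam 100.0→122.1 °C): 250.8 × 2.03 × 22.1 = 11252 J
Total: 11060 + 568814 + 11252 = 591126 J = 591 kJ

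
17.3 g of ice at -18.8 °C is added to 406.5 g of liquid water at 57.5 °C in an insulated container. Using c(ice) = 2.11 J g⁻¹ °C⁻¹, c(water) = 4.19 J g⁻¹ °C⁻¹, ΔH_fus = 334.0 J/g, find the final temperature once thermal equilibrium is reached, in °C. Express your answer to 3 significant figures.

Heat to bring ice to 0 °C and melt it: q₁ = 17.3×2.11×18.8 + 17.3×334.0 = 6464.5 J
Heat the water can supply cooling to 0 °C: 406.5×4.19×57.5 = 97936.0 J > q₁, so all ice melts.
Energy balance: 406.5×4.19×(57.5 − T) = 6464.5 + 17.3×4.19×(T − 0)
1703.235(57.5 − T) = 6464.5 + 72.487 T
97936.0 − 6464.5 = 1775.722 T
T = 91471.5 / 1775.722 = 51.51 °C

T_f = 51.5 °C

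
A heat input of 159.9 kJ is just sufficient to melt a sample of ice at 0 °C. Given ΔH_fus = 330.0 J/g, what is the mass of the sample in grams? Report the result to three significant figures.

m = q / ΔH_fus = 159900 J / 330.0 J/g = 485 g

m = 485 g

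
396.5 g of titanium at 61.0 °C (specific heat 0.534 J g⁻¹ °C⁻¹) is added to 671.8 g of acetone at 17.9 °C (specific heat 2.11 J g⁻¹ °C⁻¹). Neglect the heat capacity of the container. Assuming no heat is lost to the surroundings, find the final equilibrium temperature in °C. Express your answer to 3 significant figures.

Heat lost by titanium = heat gained by acetone.
(396.5)(0.534)(61.0 − T) = (671.8)(2.11)(T − 17.9)
211.731 (61.0 − T) = 1417.498 (T − 17.9)
12916 − 211.731 T = 1417.498 T − 25373
38289 = 1629.229 T
T = 23.50 °C

T_f = 23.5 °C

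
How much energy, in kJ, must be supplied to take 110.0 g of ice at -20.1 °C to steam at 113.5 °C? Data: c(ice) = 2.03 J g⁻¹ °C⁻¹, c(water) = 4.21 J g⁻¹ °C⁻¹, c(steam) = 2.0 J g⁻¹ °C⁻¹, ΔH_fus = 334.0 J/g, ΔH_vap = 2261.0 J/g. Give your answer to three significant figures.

q = 339 kJ

q1 (heat ice -20.1→0.0 °C): 110.0 × 2.03 × 20.1 = 4488 J
q2 (melt at 0 °C): 110.0 × 334.0 = 36740 J
q3 (heat water 0.0→100.0 °C): 110.0 × 4.21 × 100.0 = 46310 J
q4 (vaporize at 100 °C): 110.0 × 2261.0 = 248710 J
q5 (heat steam 100.0→113.5 °C): 110.0 × 2.0 × 13.5 = 2970 J
Total: 4488 + 36740 + 46310 + 248710 + 2970 = 339218 J = 339 kJ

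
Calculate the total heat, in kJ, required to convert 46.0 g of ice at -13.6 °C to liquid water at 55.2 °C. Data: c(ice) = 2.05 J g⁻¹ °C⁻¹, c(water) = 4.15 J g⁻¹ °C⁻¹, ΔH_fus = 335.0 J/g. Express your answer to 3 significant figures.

q = 27.2 kJ

q1 (heat ice -13.6→0.0 °C): 46.0 × 2.05 × 13.6 = 1282 J
q2 (melt at 0 °C): 46.0 × 335.0 = 15410 J
q3 (heat water 0.0→55.2 °C): 46.0 × 4.15 × 55.2 = 10538 J
Total: 1282 + 15410 + 10538 = 27230 J = 27.2 kJ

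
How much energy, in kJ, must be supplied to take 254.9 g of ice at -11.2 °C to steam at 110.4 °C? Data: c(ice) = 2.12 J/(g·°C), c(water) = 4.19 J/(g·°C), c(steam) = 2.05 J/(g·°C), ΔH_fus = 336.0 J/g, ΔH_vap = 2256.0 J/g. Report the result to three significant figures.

q1 (heat ice -11.2→0.0 °C): 254.9 × 2.12 × 11.2 = 6052 J
q2 (melt at 0 °C): 254.9 × 336.0 = 85646 J
q3 (heat water 0.0→100.0 °C): 254.9 × 4.19 × 100.0 = 106803 J
q4 (vaporize at 100 °C): 254.9 × 2256.0 = 575054 J
q5 (heat steam 100.0→110.4 °C): 254.9 × 2.05 × 10.4 = 5434 J
Total: 6052 + 85646 + 106803 + 575054 + 5434 = 778989 J = 779 kJ

q = 779 kJ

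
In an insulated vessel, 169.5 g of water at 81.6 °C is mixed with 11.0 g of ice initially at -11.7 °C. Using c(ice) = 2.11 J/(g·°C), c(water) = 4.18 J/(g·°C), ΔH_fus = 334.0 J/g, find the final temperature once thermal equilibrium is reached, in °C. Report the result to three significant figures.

Heat to bring ice to 0 °C and melt it: q₁ = 11.0×2.11×11.7 + 11.0×334.0 = 3945.6 J
Heat the water can supply cooling to 0 °C: 169.5×4.18×81.6 = 57814.4 J > q₁, so all ice melts.
Energy balance: 169.5×4.18×(81.6 − T) = 3945.6 + 11.0×4.18×(T − 0)
708.51(81.6 − T) = 3945.6 + 45.98 T
57814.4 − 3945.6 = 754.49 T
T = 53868.8 / 754.49 = 71.40 °C

T_f = 71.4 °C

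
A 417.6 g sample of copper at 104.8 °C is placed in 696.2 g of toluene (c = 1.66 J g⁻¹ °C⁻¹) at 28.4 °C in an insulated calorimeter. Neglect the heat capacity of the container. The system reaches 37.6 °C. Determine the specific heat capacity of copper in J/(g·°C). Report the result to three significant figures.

q_gained = (696.2 × 1.66) × (37.6 − 28.4) = 10630 J
q_lost = 417.6 × c × (104.8 − 37.6) = 28062.72 c
Set equal: c = 10630 / 28062.72 = 0.379 J/(g·°C)

c = 0.379 J/(g·°C)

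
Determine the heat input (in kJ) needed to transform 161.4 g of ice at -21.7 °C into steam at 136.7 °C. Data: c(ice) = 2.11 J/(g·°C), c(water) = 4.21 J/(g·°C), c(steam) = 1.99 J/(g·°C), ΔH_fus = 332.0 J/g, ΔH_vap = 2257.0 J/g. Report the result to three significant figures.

q1 (heat ice -21.7→0.0 °C): 161.4 × 2.11 × 21.7 = 7390 J
q2 (melt at 0 °C): 161.4 × 332.0 = 53585 J
q3 (heat water 0.0→100.0 °C): 161.4 × 4.21 × 100.0 = 67949 J
q4 (vaporize at 100 °C): 161.4 × 2257.0 = 364280 J
q5 (heat steam 100.0→136.7 °C): 161.4 × 1.99 × 36.7 = 11788 J
Total: 7390 + 53585 + 67949 + 364280 + 11788 = 504992 J = 505 kJ

q = 505 kJ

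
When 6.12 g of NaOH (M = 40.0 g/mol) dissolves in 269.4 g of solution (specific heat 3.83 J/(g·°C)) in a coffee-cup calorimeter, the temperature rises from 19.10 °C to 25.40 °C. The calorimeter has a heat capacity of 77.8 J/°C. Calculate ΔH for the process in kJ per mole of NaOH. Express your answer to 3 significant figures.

|ΔT| = |25.40 − 19.10| = 6.30 °C
|q_surr| = (269.4 × 3.83 + 77.8) × 6.30 = 1109.602 × 6.30 = 6990 J
n(NaOH) = 6.12 / 40.0 = 0.1530 mol
Temperature rose, so q_rxn = −|q_surr| = -6.990 kJ
ΔH = q_rxn / n = -45.69 kJ/mol

ΔH = -45.7 kJ/mol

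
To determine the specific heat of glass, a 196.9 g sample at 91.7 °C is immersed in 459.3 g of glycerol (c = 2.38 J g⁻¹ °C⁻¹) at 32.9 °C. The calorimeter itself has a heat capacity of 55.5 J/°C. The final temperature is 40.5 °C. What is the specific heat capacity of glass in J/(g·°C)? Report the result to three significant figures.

q_gained = (459.3 × 2.38 + 55.5) × (40.5 − 32.9) = 8730 J
q_lost = 196.9 × c × (91.7 − 40.5) = 10081.28 c
Set equal: c = 8730 / 10081.28 = 0.866 J/(g·°C)

c = 0.866 J/(g·°C)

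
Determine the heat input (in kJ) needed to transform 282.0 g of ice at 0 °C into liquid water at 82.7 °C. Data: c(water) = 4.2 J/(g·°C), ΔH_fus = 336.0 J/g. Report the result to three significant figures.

q = 193 kJ

q1 (melt at 0 °C): 282.0 × 336.0 = 94752 J
q2 (heat water 0.0→82.7 °C): 282.0 × 4.2 × 82.7 = 97950 J
Total: 94752 + 97950 = 192702 J = 193 kJ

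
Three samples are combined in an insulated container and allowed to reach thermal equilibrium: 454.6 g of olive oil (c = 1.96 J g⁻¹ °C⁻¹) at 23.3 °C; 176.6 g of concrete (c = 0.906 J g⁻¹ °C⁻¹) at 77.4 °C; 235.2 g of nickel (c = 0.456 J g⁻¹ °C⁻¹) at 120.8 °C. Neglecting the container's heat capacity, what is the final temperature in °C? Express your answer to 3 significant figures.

T_f = 39.8 °C

Σ mᵢcᵢ(T − Tᵢ) = 0  ⇒  T = Σ mᵢcᵢTᵢ / Σ mᵢcᵢ
Σ mᵢcᵢ = 454.6×1.96 + 176.6×0.906 + 235.2×0.456 = 1158.2668
Σ mᵢcᵢTᵢ = 891.016×23.3 + 159.9996×77.4 + 107.2512×120.8 = 46101
T = 46101 / 1158.2668 = 39.80 °C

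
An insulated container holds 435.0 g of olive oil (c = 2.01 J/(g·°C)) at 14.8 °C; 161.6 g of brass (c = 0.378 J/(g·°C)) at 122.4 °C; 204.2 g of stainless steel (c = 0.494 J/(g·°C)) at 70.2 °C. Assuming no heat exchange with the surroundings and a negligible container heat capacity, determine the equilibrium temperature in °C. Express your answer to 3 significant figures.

Σ mᵢcᵢ(T − Tᵢ) = 0  ⇒  T = Σ mᵢcᵢTᵢ / Σ mᵢcᵢ
Σ mᵢcᵢ = 435.0×2.01 + 161.6×0.378 + 204.2×0.494 = 1036.3096
Σ mᵢcᵢTᵢ = 874.35×14.8 + 61.0848×122.4 + 100.8748×70.2 = 27499
T = 27499 / 1036.3096 = 26.54 °C

T_f = 26.5 °C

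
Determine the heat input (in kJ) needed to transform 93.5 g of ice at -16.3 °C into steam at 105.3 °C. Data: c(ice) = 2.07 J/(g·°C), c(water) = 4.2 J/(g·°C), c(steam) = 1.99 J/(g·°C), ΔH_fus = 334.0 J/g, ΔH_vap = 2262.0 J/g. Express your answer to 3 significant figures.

q1 (heat ice -16.3→0.0 °C): 93.5 × 2.07 × 16.3 = 3155 J
q2 (melt at 0 °C): 93.5 × 334.0 = 31229 J
q3 (heat water 0.0→100.0 °C): 93.5 × 4.2 × 100.0 = 39270 J
q4 (vaporize at 100 °C): 93.5 × 2262.0 = 211497 J
q5 (heat steam 100.0→105.3 °C): 93.5 × 1.99 × 5.3 = 986 J
Total: 3155 + 31229 + 39270 + 211497 + 986 = 286137 J = 286 kJ

q = 286 kJ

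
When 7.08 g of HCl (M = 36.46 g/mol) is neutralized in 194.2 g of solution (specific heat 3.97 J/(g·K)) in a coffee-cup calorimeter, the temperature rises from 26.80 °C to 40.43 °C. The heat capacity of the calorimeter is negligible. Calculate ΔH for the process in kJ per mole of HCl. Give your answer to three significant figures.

ΔH = -54.1 kJ/mol

|ΔT| = |40.43 − 26.80| = 13.63 °C
|q_surr| = (194.2 × 3.97) × 13.63 = 770.974 × 13.63 = 10510 J
n(HCl) = 7.08 / 36.46 = 0.1942 mol
Temperature rose, so q_rxn = −|q_surr| = -10.51 kJ
ΔH = q_rxn / n = -54.12 kJ/mol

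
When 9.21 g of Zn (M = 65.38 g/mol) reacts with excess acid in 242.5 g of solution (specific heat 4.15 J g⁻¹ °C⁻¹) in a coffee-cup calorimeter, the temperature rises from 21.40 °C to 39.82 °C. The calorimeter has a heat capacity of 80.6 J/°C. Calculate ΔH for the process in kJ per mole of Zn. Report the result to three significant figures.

|ΔT| = |39.82 − 21.40| = 18.42 °C
|q_surr| = (242.5 × 4.15 + 80.6) × 18.42 = 1086.975 × 18.42 = 20020 J
n(Zn) = 9.21 / 65.38 = 0.1409 mol
Temperature rose, so q_rxn = −|q_surr| = -20.02 kJ
ΔH = q_rxn / n = -142.1 kJ/mol

ΔH = -142 kJ/mol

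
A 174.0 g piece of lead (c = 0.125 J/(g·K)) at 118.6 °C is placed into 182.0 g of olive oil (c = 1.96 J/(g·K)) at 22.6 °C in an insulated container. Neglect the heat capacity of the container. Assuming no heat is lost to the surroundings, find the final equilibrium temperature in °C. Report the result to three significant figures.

T_f = 28.1 °C

Heat lost by lead = heat gained by olive oil.
(174.0)(0.125)(118.6 − T) = (182.0)(1.96)(T − 22.6)
21.75 (118.6 − T) = 356.72 (T − 22.6)
2579.6 − 21.75 T = 356.72 T − 8061.9
10641.5 = 378.47 T
T = 28.12 °C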